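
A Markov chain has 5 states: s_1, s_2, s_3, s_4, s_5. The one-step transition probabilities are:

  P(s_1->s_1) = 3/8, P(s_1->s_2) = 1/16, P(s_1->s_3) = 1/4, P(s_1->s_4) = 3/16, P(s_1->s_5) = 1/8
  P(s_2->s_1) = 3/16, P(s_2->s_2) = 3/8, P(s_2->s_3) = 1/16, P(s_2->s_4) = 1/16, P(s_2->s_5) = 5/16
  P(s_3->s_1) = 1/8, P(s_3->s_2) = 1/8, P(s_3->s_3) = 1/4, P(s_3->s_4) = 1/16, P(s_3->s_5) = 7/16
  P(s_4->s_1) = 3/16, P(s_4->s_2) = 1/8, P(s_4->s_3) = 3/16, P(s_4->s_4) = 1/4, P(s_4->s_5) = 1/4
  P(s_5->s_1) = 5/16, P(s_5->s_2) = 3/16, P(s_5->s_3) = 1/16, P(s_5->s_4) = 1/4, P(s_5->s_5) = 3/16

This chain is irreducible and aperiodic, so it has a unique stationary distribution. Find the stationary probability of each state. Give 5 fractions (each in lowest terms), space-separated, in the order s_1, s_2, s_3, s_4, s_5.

Answer: 2657/10389 1721/10389 1688/10389 1792/10389 2531/10389

Derivation:
The stationary distribution satisfies pi = pi * P, i.e.:
  pi_s_1 = 3/8*pi_s_1 + 3/16*pi_s_2 + 1/8*pi_s_3 + 3/16*pi_s_4 + 5/16*pi_s_5
  pi_s_2 = 1/16*pi_s_1 + 3/8*pi_s_2 + 1/8*pi_s_3 + 1/8*pi_s_4 + 3/16*pi_s_5
  pi_s_3 = 1/4*pi_s_1 + 1/16*pi_s_2 + 1/4*pi_s_3 + 3/16*pi_s_4 + 1/16*pi_s_5
  pi_s_4 = 3/16*pi_s_1 + 1/16*pi_s_2 + 1/16*pi_s_3 + 1/4*pi_s_4 + 1/4*pi_s_5
  pi_s_5 = 1/8*pi_s_1 + 5/16*pi_s_2 + 7/16*pi_s_3 + 1/4*pi_s_4 + 3/16*pi_s_5
with normalization: pi_s_1 + pi_s_2 + pi_s_3 + pi_s_4 + pi_s_5 = 1.

Using the first 4 balance equations plus normalization, the linear system A*pi = b is:
  [-5/8, 3/16, 1/8, 3/16, 5/16] . pi = 0
  [1/16, -5/8, 1/8, 1/8, 3/16] . pi = 0
  [1/4, 1/16, -3/4, 3/16, 1/16] . pi = 0
  [3/16, 1/16, 1/16, -3/4, 1/4] . pi = 0
  [1, 1, 1, 1, 1] . pi = 1

Solving yields:
  pi_s_1 = 2657/10389
  pi_s_2 = 1721/10389
  pi_s_3 = 1688/10389
  pi_s_4 = 1792/10389
  pi_s_5 = 2531/10389

Verification (pi * P):
  2657/10389*3/8 + 1721/10389*3/16 + 1688/10389*1/8 + 1792/10389*3/16 + 2531/10389*5/16 = 2657/10389 = pi_s_1  (ok)
  2657/10389*1/16 + 1721/10389*3/8 + 1688/10389*1/8 + 1792/10389*1/8 + 2531/10389*3/16 = 1721/10389 = pi_s_2  (ok)
  2657/10389*1/4 + 1721/10389*1/16 + 1688/10389*1/4 + 1792/10389*3/16 + 2531/10389*1/16 = 1688/10389 = pi_s_3  (ok)
  2657/10389*3/16 + 1721/10389*1/16 + 1688/10389*1/16 + 1792/10389*1/4 + 2531/10389*1/4 = 1792/10389 = pi_s_4  (ok)
  2657/10389*1/8 + 1721/10389*5/16 + 1688/10389*7/16 + 1792/10389*1/4 + 2531/10389*3/16 = 2531/10389 = pi_s_5  (ok)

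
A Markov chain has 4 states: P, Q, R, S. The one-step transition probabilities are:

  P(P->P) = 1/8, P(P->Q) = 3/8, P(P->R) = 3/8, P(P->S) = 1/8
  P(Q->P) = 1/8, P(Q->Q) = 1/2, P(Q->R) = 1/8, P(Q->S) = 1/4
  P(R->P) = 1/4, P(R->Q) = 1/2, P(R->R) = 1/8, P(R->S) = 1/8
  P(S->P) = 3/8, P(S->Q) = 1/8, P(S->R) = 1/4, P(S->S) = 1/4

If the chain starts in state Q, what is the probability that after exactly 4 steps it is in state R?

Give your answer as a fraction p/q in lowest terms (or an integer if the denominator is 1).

Answer: 823/4096

Derivation:
Computing P^4 by repeated multiplication:
P^1 =
  P: [1/8, 3/8, 3/8, 1/8]
  Q: [1/8, 1/2, 1/8, 1/4]
  R: [1/4, 1/2, 1/8, 1/8]
  S: [3/8, 1/8, 1/4, 1/4]
P^2 =
  P: [13/64, 7/16, 11/64, 3/16]
  Q: [13/64, 25/64, 3/16, 7/32]
  R: [11/64, 27/64, 13/64, 13/64]
  S: [7/32, 23/64, 1/4, 11/64]
P^3 =
  P: [99/512, 207/512, 51/256, 13/64]
  Q: [13/64, 201/512, 13/64, 103/512]
  R: [103/512, 103/256, 99/512, 13/64]
  S: [51/256, 209/512, 103/512, 49/256]
P^4 =
  P: [411/2048, 1637/4096, 407/2048, 823/4096]
  Q: [411/2048, 1635/4096, 823/4096, 51/256]
  R: [819/4096, 1633/4096, 411/2048, 411/2048]
  S: [811/4096, 413/1024, 407/2048, 819/4096]

(P^4)[Q -> R] = 823/4096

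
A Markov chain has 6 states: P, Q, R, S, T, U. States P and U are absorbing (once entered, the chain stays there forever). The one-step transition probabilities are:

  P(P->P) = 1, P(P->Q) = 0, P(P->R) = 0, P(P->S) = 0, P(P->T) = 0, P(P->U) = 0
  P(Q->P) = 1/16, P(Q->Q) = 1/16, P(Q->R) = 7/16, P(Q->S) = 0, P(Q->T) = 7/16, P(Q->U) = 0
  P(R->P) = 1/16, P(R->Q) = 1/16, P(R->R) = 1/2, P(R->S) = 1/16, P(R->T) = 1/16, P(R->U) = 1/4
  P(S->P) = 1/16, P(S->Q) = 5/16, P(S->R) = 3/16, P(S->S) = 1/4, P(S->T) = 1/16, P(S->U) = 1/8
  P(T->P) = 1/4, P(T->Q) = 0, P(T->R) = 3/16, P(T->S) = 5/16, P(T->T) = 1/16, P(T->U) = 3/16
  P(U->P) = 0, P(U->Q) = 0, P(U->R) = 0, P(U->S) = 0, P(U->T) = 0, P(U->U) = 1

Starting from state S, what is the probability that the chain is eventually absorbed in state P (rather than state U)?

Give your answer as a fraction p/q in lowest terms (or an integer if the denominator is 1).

Let a_i = P(absorbed in P | start in state i).
Boundary conditions: a_P = 1, a_U = 0.
For each transient state i, a_i = sum_j P(i->j) * a_j:
  a_Q = 1/16*a_P + 1/16*a_Q + 7/16*a_R + 0*a_S + 7/16*a_T + 0*a_U
  a_R = 1/16*a_P + 1/16*a_Q + 1/2*a_R + 1/16*a_S + 1/16*a_T + 1/4*a_U
  a_S = 1/16*a_P + 5/16*a_Q + 3/16*a_R + 1/4*a_S + 1/16*a_T + 1/8*a_U
  a_T = 1/4*a_P + 0*a_Q + 3/16*a_R + 5/16*a_S + 1/16*a_T + 3/16*a_U

Substituting a_P = 1 and a_U = 0, rearrange to (I - Q) a = r where r[i] = P(i -> P):
  [15/16, -7/16, 0, -7/16] . (a_Q, a_R, a_S, a_T) = 1/16
  [-1/16, 1/2, -1/16, -1/16] . (a_Q, a_R, a_S, a_T) = 1/16
  [-5/16, -3/16, 3/4, -1/16] . (a_Q, a_R, a_S, a_T) = 1/16
  [0, -3/16, -5/16, 15/16] . (a_Q, a_R, a_S, a_T) = 1/4

Solving yields:
  a_Q = 1573/3932
  a_R = 1079/3932
  a_S = 1397/3932
  a_T = 865/1966

Starting state is S, so the absorption probability is a_S = 1397/3932.

Answer: 1397/3932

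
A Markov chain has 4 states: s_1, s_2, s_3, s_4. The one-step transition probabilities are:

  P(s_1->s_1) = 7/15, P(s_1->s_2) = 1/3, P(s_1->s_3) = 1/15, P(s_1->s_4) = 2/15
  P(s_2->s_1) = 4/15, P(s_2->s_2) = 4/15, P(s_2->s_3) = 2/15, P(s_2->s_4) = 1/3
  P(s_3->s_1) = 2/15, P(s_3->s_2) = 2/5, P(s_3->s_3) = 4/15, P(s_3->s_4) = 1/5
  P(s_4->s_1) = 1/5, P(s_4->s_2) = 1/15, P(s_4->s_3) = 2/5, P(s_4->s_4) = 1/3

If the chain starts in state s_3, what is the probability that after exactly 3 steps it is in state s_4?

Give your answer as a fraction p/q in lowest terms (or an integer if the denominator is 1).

Answer: 32/125

Derivation:
Computing P^3 by repeated multiplication:
P^1 =
  s_1: [7/15, 1/3, 1/15, 2/15]
  s_2: [4/15, 4/15, 2/15, 1/3]
  s_3: [2/15, 2/5, 4/15, 1/5]
  s_4: [1/5, 1/15, 2/5, 1/3]
P^2 =
  s_1: [77/225, 7/25, 11/75, 52/225]
  s_2: [7/25, 53/225, 2/9, 59/225]
  s_3: [11/45, 61/225, 16/75, 61/225]
  s_4: [52/225, 4/15, 59/225, 6/25]
P^3 =
  s_1: [1013/3375, 887/3375, 647/3375, 92/375]
  s_2: [62/225, 886/3375, 241/1125, 836/3375]
  s_3: [908/3375, 868/3375, 49/225, 32/125]
  s_4: [884/3375, 908/3375, 244/1125, 851/3375]

(P^3)[s_3 -> s_4] = 32/125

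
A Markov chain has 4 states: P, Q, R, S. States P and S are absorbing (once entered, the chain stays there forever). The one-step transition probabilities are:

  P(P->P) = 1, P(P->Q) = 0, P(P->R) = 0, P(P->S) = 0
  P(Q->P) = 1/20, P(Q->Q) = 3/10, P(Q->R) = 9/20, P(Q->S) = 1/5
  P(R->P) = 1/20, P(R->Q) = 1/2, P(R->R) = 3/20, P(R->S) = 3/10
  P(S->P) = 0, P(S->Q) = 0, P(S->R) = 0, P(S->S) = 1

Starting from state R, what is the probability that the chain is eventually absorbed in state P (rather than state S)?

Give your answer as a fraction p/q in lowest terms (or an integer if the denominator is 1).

Answer: 6/37

Derivation:
Let a_i = P(absorbed in P | start in state i).
Boundary conditions: a_P = 1, a_S = 0.
For each transient state i, a_i = sum_j P(i->j) * a_j:
  a_Q = 1/20*a_P + 3/10*a_Q + 9/20*a_R + 1/5*a_S
  a_R = 1/20*a_P + 1/2*a_Q + 3/20*a_R + 3/10*a_S

Substituting a_P = 1 and a_S = 0, rearrange to (I - Q) a = r where r[i] = P(i -> P):
  [7/10, -9/20] . (a_Q, a_R) = 1/20
  [-1/2, 17/20] . (a_Q, a_R) = 1/20

Solving yields:
  a_Q = 13/74
  a_R = 6/37

Starting state is R, so the absorption probability is a_R = 6/37.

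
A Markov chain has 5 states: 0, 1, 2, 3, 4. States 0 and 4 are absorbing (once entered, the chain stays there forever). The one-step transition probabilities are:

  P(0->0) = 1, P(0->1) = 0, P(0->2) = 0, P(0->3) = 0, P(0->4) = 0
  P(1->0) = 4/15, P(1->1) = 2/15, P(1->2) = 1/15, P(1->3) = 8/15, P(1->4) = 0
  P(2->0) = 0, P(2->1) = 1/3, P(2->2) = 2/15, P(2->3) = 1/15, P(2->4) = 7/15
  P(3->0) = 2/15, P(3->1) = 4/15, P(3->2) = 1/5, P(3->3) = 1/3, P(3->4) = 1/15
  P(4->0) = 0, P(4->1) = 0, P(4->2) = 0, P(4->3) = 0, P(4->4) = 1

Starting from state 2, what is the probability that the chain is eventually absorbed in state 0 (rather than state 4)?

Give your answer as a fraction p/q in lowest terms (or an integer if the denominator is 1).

Answer: 322/1061

Derivation:
Let a_i = P(absorbed in 0 | start in state i).
Boundary conditions: a_0 = 1, a_4 = 0.
For each transient state i, a_i = sum_j P(i->j) * a_j:
  a_1 = 4/15*a_0 + 2/15*a_1 + 1/15*a_2 + 8/15*a_3 + 0*a_4
  a_2 = 0*a_0 + 1/3*a_1 + 2/15*a_2 + 1/15*a_3 + 7/15*a_4
  a_3 = 2/15*a_0 + 4/15*a_1 + 1/5*a_2 + 1/3*a_3 + 1/15*a_4

Substituting a_0 = 1 and a_4 = 0, rearrange to (I - Q) a = r where r[i] = P(i -> 0):
  [13/15, -1/15, -8/15] . (a_1, a_2, a_3) = 4/15
  [-1/3, 13/15, -1/15] . (a_1, a_2, a_3) = 0
  [-4/15, -1/5, 2/3] . (a_1, a_2, a_3) = 2/15

Solving yields:
  a_1 = 718/1061
  a_2 = 322/1061
  a_3 = 596/1061

Starting state is 2, so the absorption probability is a_2 = 322/1061.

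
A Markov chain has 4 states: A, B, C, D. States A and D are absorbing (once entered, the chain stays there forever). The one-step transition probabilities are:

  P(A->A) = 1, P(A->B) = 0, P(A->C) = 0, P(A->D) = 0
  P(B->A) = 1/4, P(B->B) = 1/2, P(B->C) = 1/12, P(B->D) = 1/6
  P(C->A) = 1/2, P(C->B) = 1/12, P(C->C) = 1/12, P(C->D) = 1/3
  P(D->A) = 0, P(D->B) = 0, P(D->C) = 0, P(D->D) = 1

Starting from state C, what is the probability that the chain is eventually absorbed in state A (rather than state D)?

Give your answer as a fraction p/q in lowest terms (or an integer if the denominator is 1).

Let a_i = P(absorbed in A | start in state i).
Boundary conditions: a_A = 1, a_D = 0.
For each transient state i, a_i = sum_j P(i->j) * a_j:
  a_B = 1/4*a_A + 1/2*a_B + 1/12*a_C + 1/6*a_D
  a_C = 1/2*a_A + 1/12*a_B + 1/12*a_C + 1/3*a_D

Substituting a_A = 1 and a_D = 0, rearrange to (I - Q) a = r where r[i] = P(i -> A):
  [1/2, -1/12] . (a_B, a_C) = 1/4
  [-1/12, 11/12] . (a_B, a_C) = 1/2

Solving yields:
  a_B = 3/5
  a_C = 3/5

Starting state is C, so the absorption probability is a_C = 3/5.

Answer: 3/5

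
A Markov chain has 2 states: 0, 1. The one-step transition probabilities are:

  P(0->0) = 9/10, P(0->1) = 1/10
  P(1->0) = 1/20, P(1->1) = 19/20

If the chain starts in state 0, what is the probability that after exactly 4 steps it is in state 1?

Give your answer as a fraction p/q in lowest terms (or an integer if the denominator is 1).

Answer: 25493/80000

Derivation:
Computing P^4 by repeated multiplication:
P^1 =
  0: [9/10, 1/10]
  1: [1/20, 19/20]
P^2 =
  0: [163/200, 37/200]
  1: [37/400, 363/400]
P^3 =
  0: [2971/4000, 1029/4000]
  1: [1029/8000, 6971/8000]
P^4 =
  0: [54507/80000, 25493/80000]
  1: [25493/160000, 134507/160000]

(P^4)[0 -> 1] = 25493/80000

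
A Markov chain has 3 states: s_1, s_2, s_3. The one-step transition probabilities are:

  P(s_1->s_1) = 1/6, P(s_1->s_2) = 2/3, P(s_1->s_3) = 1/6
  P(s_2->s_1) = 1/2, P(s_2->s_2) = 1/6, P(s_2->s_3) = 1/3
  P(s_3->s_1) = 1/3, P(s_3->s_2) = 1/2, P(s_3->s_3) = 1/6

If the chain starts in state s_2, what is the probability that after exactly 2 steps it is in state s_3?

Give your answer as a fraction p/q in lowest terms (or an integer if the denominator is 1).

Answer: 7/36

Derivation:
Computing P^2 by repeated multiplication:
P^1 =
  s_1: [1/6, 2/3, 1/6]
  s_2: [1/2, 1/6, 1/3]
  s_3: [1/3, 1/2, 1/6]
P^2 =
  s_1: [5/12, 11/36, 5/18]
  s_2: [5/18, 19/36, 7/36]
  s_3: [13/36, 7/18, 1/4]

(P^2)[s_2 -> s_3] = 7/36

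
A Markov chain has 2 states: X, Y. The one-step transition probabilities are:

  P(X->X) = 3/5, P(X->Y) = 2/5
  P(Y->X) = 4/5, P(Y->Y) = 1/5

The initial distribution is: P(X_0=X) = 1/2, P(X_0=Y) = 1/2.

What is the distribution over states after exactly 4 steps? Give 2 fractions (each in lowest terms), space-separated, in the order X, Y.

Propagating the distribution step by step (d_{t+1} = d_t * P):
d_0 = (X=1/2, Y=1/2)
  d_1[X] = 1/2*3/5 + 1/2*4/5 = 7/10
  d_1[Y] = 1/2*2/5 + 1/2*1/5 = 3/10
d_1 = (X=7/10, Y=3/10)
  d_2[X] = 7/10*3/5 + 3/10*4/5 = 33/50
  d_2[Y] = 7/10*2/5 + 3/10*1/5 = 17/50
d_2 = (X=33/50, Y=17/50)
  d_3[X] = 33/50*3/5 + 17/50*4/5 = 167/250
  d_3[Y] = 33/50*2/5 + 17/50*1/5 = 83/250
d_3 = (X=167/250, Y=83/250)
  d_4[X] = 167/250*3/5 + 83/250*4/5 = 833/1250
  d_4[Y] = 167/250*2/5 + 83/250*1/5 = 417/1250
d_4 = (X=833/1250, Y=417/1250)

Answer: 833/1250 417/1250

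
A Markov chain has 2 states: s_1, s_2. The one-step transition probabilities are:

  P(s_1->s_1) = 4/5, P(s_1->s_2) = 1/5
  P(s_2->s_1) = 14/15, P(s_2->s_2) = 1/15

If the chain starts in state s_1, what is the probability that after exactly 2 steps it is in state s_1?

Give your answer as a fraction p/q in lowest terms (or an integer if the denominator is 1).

Computing P^2 by repeated multiplication:
P^1 =
  s_1: [4/5, 1/5]
  s_2: [14/15, 1/15]
P^2 =
  s_1: [62/75, 13/75]
  s_2: [182/225, 43/225]

(P^2)[s_1 -> s_1] = 62/75

Answer: 62/75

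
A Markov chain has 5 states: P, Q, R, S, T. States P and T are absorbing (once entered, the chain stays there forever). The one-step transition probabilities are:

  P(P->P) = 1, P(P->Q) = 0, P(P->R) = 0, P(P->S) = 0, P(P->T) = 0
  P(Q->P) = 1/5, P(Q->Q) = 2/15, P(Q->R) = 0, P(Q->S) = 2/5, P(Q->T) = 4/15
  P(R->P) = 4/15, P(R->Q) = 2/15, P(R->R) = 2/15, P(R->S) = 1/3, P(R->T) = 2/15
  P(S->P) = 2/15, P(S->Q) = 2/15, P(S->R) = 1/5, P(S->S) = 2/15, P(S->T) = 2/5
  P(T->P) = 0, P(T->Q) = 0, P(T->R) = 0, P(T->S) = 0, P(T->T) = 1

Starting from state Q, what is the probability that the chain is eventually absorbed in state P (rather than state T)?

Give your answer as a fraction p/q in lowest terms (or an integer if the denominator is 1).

Answer: 69/181

Derivation:
Let a_i = P(absorbed in P | start in state i).
Boundary conditions: a_P = 1, a_T = 0.
For each transient state i, a_i = sum_j P(i->j) * a_j:
  a_Q = 1/5*a_P + 2/15*a_Q + 0*a_R + 2/5*a_S + 4/15*a_T
  a_R = 4/15*a_P + 2/15*a_Q + 2/15*a_R + 1/3*a_S + 2/15*a_T
  a_S = 2/15*a_P + 2/15*a_Q + 1/5*a_R + 2/15*a_S + 2/5*a_T

Substituting a_P = 1 and a_T = 0, rearrange to (I - Q) a = r where r[i] = P(i -> P):
  [13/15, 0, -2/5] . (a_Q, a_R, a_S) = 1/5
  [-2/15, 13/15, -1/3] . (a_Q, a_R, a_S) = 4/15
  [-2/15, -1/5, 13/15] . (a_Q, a_R, a_S) = 2/15

Solving yields:
  a_Q = 69/181
  a_R = 89/181
  a_S = 59/181

Starting state is Q, so the absorption probability is a_Q = 69/181.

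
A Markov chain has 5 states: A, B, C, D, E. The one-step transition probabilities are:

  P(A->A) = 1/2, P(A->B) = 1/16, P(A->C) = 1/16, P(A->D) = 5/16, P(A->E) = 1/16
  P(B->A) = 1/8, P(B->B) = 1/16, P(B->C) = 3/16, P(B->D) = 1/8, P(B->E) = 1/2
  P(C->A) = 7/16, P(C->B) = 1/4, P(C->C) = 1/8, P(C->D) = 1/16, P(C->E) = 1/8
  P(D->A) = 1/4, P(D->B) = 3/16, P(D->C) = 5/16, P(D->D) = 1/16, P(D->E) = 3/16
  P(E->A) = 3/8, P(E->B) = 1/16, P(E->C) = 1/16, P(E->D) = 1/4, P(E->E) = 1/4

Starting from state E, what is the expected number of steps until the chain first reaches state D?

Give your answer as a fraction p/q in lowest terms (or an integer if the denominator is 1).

Answer: 2912/733

Derivation:
Let h_i = expected steps to first reach D from state i.
Boundary: h_D = 0.
First-step equations for the other states:
  h_A = 1 + 1/2*h_A + 1/16*h_B + 1/16*h_C + 5/16*h_D + 1/16*h_E
  h_B = 1 + 1/8*h_A + 1/16*h_B + 3/16*h_C + 1/8*h_D + 1/2*h_E
  h_C = 1 + 7/16*h_A + 1/4*h_B + 1/8*h_C + 1/16*h_D + 1/8*h_E
  h_E = 1 + 3/8*h_A + 1/16*h_B + 1/16*h_C + 1/4*h_D + 1/4*h_E

Substituting h_D = 0 and rearranging gives the linear system (I - Q) h = 1:
  [1/2, -1/16, -1/16, -1/16] . (h_A, h_B, h_C, h_E) = 1
  [-1/8, 15/16, -3/16, -1/2] . (h_A, h_B, h_C, h_E) = 1
  [-7/16, -1/4, 7/8, -1/8] . (h_A, h_B, h_C, h_E) = 1
  [-3/8, -1/16, -1/16, 3/4] . (h_A, h_B, h_C, h_E) = 1

Solving yields:
  h_A = 2704/733
  h_B = 30704/6597
  h_C = 32224/6597
  h_E = 2912/733

Starting state is E, so the expected hitting time is h_E = 2912/733.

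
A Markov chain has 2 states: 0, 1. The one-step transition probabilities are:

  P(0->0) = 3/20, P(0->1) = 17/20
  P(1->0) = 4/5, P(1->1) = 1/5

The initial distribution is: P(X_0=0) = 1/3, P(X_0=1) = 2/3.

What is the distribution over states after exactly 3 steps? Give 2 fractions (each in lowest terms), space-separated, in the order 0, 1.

Answer: 2527/4800 2273/4800

Derivation:
Propagating the distribution step by step (d_{t+1} = d_t * P):
d_0 = (0=1/3, 1=2/3)
  d_1[0] = 1/3*3/20 + 2/3*4/5 = 7/12
  d_1[1] = 1/3*17/20 + 2/3*1/5 = 5/12
d_1 = (0=7/12, 1=5/12)
  d_2[0] = 7/12*3/20 + 5/12*4/5 = 101/240
  d_2[1] = 7/12*17/20 + 5/12*1/5 = 139/240
d_2 = (0=101/240, 1=139/240)
  d_3[0] = 101/240*3/20 + 139/240*4/5 = 2527/4800
  d_3[1] = 101/240*17/20 + 139/240*1/5 = 2273/4800
d_3 = (0=2527/4800, 1=2273/4800)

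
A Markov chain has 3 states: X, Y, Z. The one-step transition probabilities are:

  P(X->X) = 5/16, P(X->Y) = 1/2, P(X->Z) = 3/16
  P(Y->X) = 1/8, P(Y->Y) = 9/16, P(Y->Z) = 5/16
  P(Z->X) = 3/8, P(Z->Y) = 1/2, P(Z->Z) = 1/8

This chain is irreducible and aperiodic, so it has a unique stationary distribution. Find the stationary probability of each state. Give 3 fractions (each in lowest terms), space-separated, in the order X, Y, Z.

Answer: 58/255 8/15 61/255

Derivation:
The stationary distribution satisfies pi = pi * P, i.e.:
  pi_X = 5/16*pi_X + 1/8*pi_Y + 3/8*pi_Z
  pi_Y = 1/2*pi_X + 9/16*pi_Y + 1/2*pi_Z
  pi_Z = 3/16*pi_X + 5/16*pi_Y + 1/8*pi_Z
with normalization: pi_X + pi_Y + pi_Z = 1.

Using the first 2 balance equations plus normalization, the linear system A*pi = b is:
  [-11/16, 1/8, 3/8] . pi = 0
  [1/2, -7/16, 1/2] . pi = 0
  [1, 1, 1] . pi = 1

Solving yields:
  pi_X = 58/255
  pi_Y = 8/15
  pi_Z = 61/255

Verification (pi * P):
  58/255*5/16 + 8/15*1/8 + 61/255*3/8 = 58/255 = pi_X  (ok)
  58/255*1/2 + 8/15*9/16 + 61/255*1/2 = 8/15 = pi_Y  (ok)
  58/255*3/16 + 8/15*5/16 + 61/255*1/8 = 61/255 = pi_Z  (ok)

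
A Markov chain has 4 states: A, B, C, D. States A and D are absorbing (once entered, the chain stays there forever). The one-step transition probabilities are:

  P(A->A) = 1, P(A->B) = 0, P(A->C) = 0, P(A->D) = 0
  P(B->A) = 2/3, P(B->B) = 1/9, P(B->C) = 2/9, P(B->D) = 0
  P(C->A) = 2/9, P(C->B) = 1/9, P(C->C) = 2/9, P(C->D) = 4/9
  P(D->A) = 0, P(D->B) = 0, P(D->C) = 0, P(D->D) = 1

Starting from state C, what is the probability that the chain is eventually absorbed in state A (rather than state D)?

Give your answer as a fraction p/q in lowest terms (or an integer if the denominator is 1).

Answer: 11/27

Derivation:
Let a_i = P(absorbed in A | start in state i).
Boundary conditions: a_A = 1, a_D = 0.
For each transient state i, a_i = sum_j P(i->j) * a_j:
  a_B = 2/3*a_A + 1/9*a_B + 2/9*a_C + 0*a_D
  a_C = 2/9*a_A + 1/9*a_B + 2/9*a_C + 4/9*a_D

Substituting a_A = 1 and a_D = 0, rearrange to (I - Q) a = r where r[i] = P(i -> A):
  [8/9, -2/9] . (a_B, a_C) = 2/3
  [-1/9, 7/9] . (a_B, a_C) = 2/9

Solving yields:
  a_B = 23/27
  a_C = 11/27

Starting state is C, so the absorption probability is a_C = 11/27.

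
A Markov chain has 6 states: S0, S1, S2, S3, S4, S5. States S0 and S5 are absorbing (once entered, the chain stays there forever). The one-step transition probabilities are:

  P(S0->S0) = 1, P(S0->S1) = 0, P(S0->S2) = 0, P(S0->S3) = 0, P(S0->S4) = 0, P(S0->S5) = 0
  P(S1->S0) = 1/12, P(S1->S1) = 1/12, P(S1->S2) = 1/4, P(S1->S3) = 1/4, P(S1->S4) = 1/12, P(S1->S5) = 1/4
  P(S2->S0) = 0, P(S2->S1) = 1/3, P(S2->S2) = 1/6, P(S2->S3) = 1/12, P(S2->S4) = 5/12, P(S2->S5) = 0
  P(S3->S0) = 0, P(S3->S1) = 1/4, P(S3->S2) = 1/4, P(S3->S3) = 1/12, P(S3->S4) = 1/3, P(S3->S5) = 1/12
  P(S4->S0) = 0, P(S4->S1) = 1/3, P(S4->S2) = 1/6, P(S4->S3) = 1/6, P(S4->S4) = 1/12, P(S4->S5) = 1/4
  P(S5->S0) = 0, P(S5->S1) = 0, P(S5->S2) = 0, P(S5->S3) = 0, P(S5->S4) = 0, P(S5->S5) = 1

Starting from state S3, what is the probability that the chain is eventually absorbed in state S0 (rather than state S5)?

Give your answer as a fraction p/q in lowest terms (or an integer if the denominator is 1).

Let a_i = P(absorbed in S0 | start in state i).
Boundary conditions: a_S0 = 1, a_S5 = 0.
For each transient state i, a_i = sum_j P(i->j) * a_j:
  a_S1 = 1/12*a_S0 + 1/12*a_S1 + 1/4*a_S2 + 1/4*a_S3 + 1/12*a_S4 + 1/4*a_S5
  a_S2 = 0*a_S0 + 1/3*a_S1 + 1/6*a_S2 + 1/12*a_S3 + 5/12*a_S4 + 0*a_S5
  a_S3 = 0*a_S0 + 1/4*a_S1 + 1/4*a_S2 + 1/12*a_S3 + 1/3*a_S4 + 1/12*a_S5
  a_S4 = 0*a_S0 + 1/3*a_S1 + 1/6*a_S2 + 1/6*a_S3 + 1/12*a_S4 + 1/4*a_S5

Substituting a_S0 = 1 and a_S5 = 0, rearrange to (I - Q) a = r where r[i] = P(i -> S0):
  [11/12, -1/4, -1/4, -1/12] . (a_S1, a_S2, a_S3, a_S4) = 1/12
  [-1/3, 5/6, -1/12, -5/12] . (a_S1, a_S2, a_S3, a_S4) = 0
  [-1/4, -1/4, 11/12, -1/3] . (a_S1, a_S2, a_S3, a_S4) = 0
  [-1/3, -1/6, -1/6, 11/12] . (a_S1, a_S2, a_S3, a_S4) = 0

Solving yields:
  a_S1 = 949/5528
  a_S2 = 751/5528
  a_S3 = 171/1382
  a_S4 = 303/2764

Starting state is S3, so the absorption probability is a_S3 = 171/1382.

Answer: 171/1382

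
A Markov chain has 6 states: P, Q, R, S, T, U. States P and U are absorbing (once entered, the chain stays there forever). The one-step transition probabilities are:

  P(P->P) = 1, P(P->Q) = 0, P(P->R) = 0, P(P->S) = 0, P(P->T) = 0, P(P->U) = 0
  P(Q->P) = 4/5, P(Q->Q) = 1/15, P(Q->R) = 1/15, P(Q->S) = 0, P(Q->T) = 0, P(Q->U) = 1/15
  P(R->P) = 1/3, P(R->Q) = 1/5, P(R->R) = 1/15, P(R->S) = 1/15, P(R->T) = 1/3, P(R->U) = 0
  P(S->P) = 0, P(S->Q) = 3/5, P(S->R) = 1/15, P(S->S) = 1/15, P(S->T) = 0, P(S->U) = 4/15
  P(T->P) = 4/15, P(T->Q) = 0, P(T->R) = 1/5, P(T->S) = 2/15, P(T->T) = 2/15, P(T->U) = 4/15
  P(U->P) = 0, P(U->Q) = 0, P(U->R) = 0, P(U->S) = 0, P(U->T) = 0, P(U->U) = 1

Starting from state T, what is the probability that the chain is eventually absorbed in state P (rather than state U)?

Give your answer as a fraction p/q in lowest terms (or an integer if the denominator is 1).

Let a_i = P(absorbed in P | start in state i).
Boundary conditions: a_P = 1, a_U = 0.
For each transient state i, a_i = sum_j P(i->j) * a_j:
  a_Q = 4/5*a_P + 1/15*a_Q + 1/15*a_R + 0*a_S + 0*a_T + 1/15*a_U
  a_R = 1/3*a_P + 1/5*a_Q + 1/15*a_R + 1/15*a_S + 1/3*a_T + 0*a_U
  a_S = 0*a_P + 3/5*a_Q + 1/15*a_R + 1/15*a_S + 0*a_T + 4/15*a_U
  a_T = 4/15*a_P + 0*a_Q + 1/5*a_R + 2/15*a_S + 2/15*a_T + 4/15*a_U

Substituting a_P = 1 and a_U = 0, rearrange to (I - Q) a = r where r[i] = P(i -> P):
  [14/15, -1/15, 0, 0] . (a_Q, a_R, a_S, a_T) = 4/5
  [-1/5, 14/15, -1/15, -1/3] . (a_Q, a_R, a_S, a_T) = 1/3
  [-3/5, -1/15, 14/15, 0] . (a_Q, a_R, a_S, a_T) = 0
  [0, -1/5, -2/15, 13/15] . (a_Q, a_R, a_S, a_T) = 4/15

Solving yields:
  a_Q = 28970/31657
  a_R = 25696/31657
  a_S = 20459/31657
  a_T = 18818/31657

Starting state is T, so the absorption probability is a_T = 18818/31657.

Answer: 18818/31657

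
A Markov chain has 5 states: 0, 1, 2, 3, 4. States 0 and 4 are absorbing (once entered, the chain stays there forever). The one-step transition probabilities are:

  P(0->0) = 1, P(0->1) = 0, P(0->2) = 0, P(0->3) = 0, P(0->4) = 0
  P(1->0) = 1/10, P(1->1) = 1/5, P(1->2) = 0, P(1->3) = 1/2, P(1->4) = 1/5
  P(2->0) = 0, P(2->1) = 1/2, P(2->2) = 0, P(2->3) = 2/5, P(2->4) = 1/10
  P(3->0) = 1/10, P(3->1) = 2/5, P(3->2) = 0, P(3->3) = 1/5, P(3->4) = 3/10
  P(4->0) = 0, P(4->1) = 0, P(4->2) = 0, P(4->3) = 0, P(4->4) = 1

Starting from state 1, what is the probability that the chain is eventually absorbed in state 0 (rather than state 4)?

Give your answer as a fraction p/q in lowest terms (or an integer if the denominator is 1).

Let a_i = P(absorbed in 0 | start in state i).
Boundary conditions: a_0 = 1, a_4 = 0.
For each transient state i, a_i = sum_j P(i->j) * a_j:
  a_1 = 1/10*a_0 + 1/5*a_1 + 0*a_2 + 1/2*a_3 + 1/5*a_4
  a_2 = 0*a_0 + 1/2*a_1 + 0*a_2 + 2/5*a_3 + 1/10*a_4
  a_3 = 1/10*a_0 + 2/5*a_1 + 0*a_2 + 1/5*a_3 + 3/10*a_4

Substituting a_0 = 1 and a_4 = 0, rearrange to (I - Q) a = r where r[i] = P(i -> 0):
  [4/5, 0, -1/2] . (a_1, a_2, a_3) = 1/10
  [-1/2, 1, -2/5] . (a_1, a_2, a_3) = 0
  [-2/5, 0, 4/5] . (a_1, a_2, a_3) = 1/10

Solving yields:
  a_1 = 13/44
  a_2 = 113/440
  a_3 = 3/11

Starting state is 1, so the absorption probability is a_1 = 13/44.

Answer: 13/44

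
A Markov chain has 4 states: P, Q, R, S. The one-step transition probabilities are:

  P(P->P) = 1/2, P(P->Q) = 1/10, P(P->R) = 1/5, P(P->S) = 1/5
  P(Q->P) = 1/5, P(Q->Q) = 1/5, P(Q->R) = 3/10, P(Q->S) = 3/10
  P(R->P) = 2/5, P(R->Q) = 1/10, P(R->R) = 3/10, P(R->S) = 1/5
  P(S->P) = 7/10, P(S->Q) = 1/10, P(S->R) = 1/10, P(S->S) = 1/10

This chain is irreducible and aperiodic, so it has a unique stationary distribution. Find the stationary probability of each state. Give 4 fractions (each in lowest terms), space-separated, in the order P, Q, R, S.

The stationary distribution satisfies pi = pi * P, i.e.:
  pi_P = 1/2*pi_P + 1/5*pi_Q + 2/5*pi_R + 7/10*pi_S
  pi_Q = 1/10*pi_P + 1/5*pi_Q + 1/10*pi_R + 1/10*pi_S
  pi_R = 1/5*pi_P + 3/10*pi_Q + 3/10*pi_R + 1/10*pi_S
  pi_S = 1/5*pi_P + 3/10*pi_Q + 1/5*pi_R + 1/10*pi_S
with normalization: pi_P + pi_Q + pi_R + pi_S = 1.

Using the first 3 balance equations plus normalization, the linear system A*pi = b is:
  [-1/2, 1/5, 2/5, 7/10] . pi = 0
  [1/10, -4/5, 1/10, 1/10] . pi = 0
  [1/5, 3/10, -7/10, 1/10] . pi = 0
  [1, 1, 1, 1] . pi = 1

Solving yields:
  pi_P = 431/891
  pi_Q = 1/9
  pi_R = 190/891
  pi_S = 19/99

Verification (pi * P):
  431/891*1/2 + 1/9*1/5 + 190/891*2/5 + 19/99*7/10 = 431/891 = pi_P  (ok)
  431/891*1/10 + 1/9*1/5 + 190/891*1/10 + 19/99*1/10 = 1/9 = pi_Q  (ok)
  431/891*1/5 + 1/9*3/10 + 190/891*3/10 + 19/99*1/10 = 190/891 = pi_R  (ok)
  431/891*1/5 + 1/9*3/10 + 190/891*1/5 + 19/99*1/10 = 19/99 = pi_S  (ok)

Answer: 431/891 1/9 190/891 19/99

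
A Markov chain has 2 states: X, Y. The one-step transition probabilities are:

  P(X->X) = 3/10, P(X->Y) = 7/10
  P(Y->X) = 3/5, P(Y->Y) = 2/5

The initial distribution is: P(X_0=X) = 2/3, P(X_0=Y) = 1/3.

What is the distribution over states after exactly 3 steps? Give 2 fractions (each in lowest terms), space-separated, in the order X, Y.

Answer: 57/125 68/125

Derivation:
Propagating the distribution step by step (d_{t+1} = d_t * P):
d_0 = (X=2/3, Y=1/3)
  d_1[X] = 2/3*3/10 + 1/3*3/5 = 2/5
  d_1[Y] = 2/3*7/10 + 1/3*2/5 = 3/5
d_1 = (X=2/5, Y=3/5)
  d_2[X] = 2/5*3/10 + 3/5*3/5 = 12/25
  d_2[Y] = 2/5*7/10 + 3/5*2/5 = 13/25
d_2 = (X=12/25, Y=13/25)
  d_3[X] = 12/25*3/10 + 13/25*3/5 = 57/125
  d_3[Y] = 12/25*7/10 + 13/25*2/5 = 68/125
d_3 = (X=57/125, Y=68/125)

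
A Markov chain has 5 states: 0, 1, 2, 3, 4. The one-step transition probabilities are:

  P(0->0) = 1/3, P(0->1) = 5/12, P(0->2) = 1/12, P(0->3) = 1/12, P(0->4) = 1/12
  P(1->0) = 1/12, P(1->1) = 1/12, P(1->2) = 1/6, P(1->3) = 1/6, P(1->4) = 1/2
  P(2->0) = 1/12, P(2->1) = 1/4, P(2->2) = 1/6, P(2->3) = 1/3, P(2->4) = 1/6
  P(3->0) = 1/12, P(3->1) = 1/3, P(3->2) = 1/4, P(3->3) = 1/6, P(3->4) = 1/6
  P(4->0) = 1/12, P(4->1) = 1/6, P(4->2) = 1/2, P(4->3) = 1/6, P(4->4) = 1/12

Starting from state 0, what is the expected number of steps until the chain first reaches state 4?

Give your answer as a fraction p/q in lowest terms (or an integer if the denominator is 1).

Let h_i = expected steps to first reach 4 from state i.
Boundary: h_4 = 0.
First-step equations for the other states:
  h_0 = 1 + 1/3*h_0 + 5/12*h_1 + 1/12*h_2 + 1/12*h_3 + 1/12*h_4
  h_1 = 1 + 1/12*h_0 + 1/12*h_1 + 1/6*h_2 + 1/6*h_3 + 1/2*h_4
  h_2 = 1 + 1/12*h_0 + 1/4*h_1 + 1/6*h_2 + 1/3*h_3 + 1/6*h_4
  h_3 = 1 + 1/12*h_0 + 1/3*h_1 + 1/4*h_2 + 1/6*h_3 + 1/6*h_4

Substituting h_4 = 0 and rearranging gives the linear system (I - Q) h = 1:
  [2/3, -5/12, -1/12, -1/12] . (h_0, h_1, h_2, h_3) = 1
  [-1/12, 11/12, -1/6, -1/6] . (h_0, h_1, h_2, h_3) = 1
  [-1/12, -1/4, 5/6, -1/3] . (h_0, h_1, h_2, h_3) = 1
  [-1/12, -1/3, -1/4, 5/6] . (h_0, h_1, h_2, h_3) = 1

Solving yields:
  h_0 = 11280/2561
  h_1 = 7668/2561
  h_2 = 10692/2561
  h_3 = 10476/2561

Starting state is 0, so the expected hitting time is h_0 = 11280/2561.

Answer: 11280/2561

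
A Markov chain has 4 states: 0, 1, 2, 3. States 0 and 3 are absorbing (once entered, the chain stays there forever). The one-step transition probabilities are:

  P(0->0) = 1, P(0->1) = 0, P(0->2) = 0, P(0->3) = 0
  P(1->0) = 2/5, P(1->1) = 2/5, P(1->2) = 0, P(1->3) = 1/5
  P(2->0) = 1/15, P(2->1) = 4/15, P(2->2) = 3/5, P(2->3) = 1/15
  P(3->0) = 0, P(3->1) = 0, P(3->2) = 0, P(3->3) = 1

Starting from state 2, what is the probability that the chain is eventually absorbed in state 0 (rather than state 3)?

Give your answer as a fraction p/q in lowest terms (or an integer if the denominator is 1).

Answer: 11/18

Derivation:
Let a_i = P(absorbed in 0 | start in state i).
Boundary conditions: a_0 = 1, a_3 = 0.
For each transient state i, a_i = sum_j P(i->j) * a_j:
  a_1 = 2/5*a_0 + 2/5*a_1 + 0*a_2 + 1/5*a_3
  a_2 = 1/15*a_0 + 4/15*a_1 + 3/5*a_2 + 1/15*a_3

Substituting a_0 = 1 and a_3 = 0, rearrange to (I - Q) a = r where r[i] = P(i -> 0):
  [3/5, 0] . (a_1, a_2) = 2/5
  [-4/15, 2/5] . (a_1, a_2) = 1/15

Solving yields:
  a_1 = 2/3
  a_2 = 11/18

Starting state is 2, so the absorption probability is a_2 = 11/18.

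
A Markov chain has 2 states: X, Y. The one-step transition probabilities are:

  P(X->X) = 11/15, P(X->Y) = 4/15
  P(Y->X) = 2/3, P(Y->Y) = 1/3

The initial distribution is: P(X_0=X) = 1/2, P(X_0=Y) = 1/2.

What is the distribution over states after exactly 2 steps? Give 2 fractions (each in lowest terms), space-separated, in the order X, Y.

Propagating the distribution step by step (d_{t+1} = d_t * P):
d_0 = (X=1/2, Y=1/2)
  d_1[X] = 1/2*11/15 + 1/2*2/3 = 7/10
  d_1[Y] = 1/2*4/15 + 1/2*1/3 = 3/10
d_1 = (X=7/10, Y=3/10)
  d_2[X] = 7/10*11/15 + 3/10*2/3 = 107/150
  d_2[Y] = 7/10*4/15 + 3/10*1/3 = 43/150
d_2 = (X=107/150, Y=43/150)

Answer: 107/150 43/150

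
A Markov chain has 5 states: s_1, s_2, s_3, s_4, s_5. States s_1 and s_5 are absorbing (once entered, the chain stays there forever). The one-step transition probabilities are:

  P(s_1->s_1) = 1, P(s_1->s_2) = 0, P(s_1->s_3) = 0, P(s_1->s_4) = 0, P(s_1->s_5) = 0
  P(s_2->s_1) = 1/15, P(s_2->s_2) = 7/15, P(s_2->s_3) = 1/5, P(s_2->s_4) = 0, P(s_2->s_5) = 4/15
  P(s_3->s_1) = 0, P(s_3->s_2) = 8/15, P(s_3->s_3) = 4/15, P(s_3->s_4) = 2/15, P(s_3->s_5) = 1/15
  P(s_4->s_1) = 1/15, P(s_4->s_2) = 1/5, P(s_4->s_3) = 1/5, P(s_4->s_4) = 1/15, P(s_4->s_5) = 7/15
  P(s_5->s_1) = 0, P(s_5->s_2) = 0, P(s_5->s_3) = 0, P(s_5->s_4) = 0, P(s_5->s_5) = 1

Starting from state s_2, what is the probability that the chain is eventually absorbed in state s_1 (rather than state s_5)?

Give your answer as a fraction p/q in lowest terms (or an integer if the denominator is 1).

Answer: 77/415

Derivation:
Let a_i = P(absorbed in s_1 | start in state i).
Boundary conditions: a_s_1 = 1, a_s_5 = 0.
For each transient state i, a_i = sum_j P(i->j) * a_j:
  a_s_2 = 1/15*a_s_1 + 7/15*a_s_2 + 1/5*a_s_3 + 0*a_s_4 + 4/15*a_s_5
  a_s_3 = 0*a_s_1 + 8/15*a_s_2 + 4/15*a_s_3 + 2/15*a_s_4 + 1/15*a_s_5
  a_s_4 = 1/15*a_s_1 + 1/5*a_s_2 + 1/5*a_s_3 + 1/15*a_s_4 + 7/15*a_s_5

Substituting a_s_1 = 1 and a_s_5 = 0, rearrange to (I - Q) a = r where r[i] = P(i -> s_1):
  [8/15, -1/5, 0] . (a_s_2, a_s_3, a_s_4) = 1/15
  [-8/15, 11/15, -2/15] . (a_s_2, a_s_3, a_s_4) = 0
  [-1/5, -1/5, 14/15] . (a_s_2, a_s_3, a_s_4) = 1/15

Solving yields:
  a_s_2 = 77/415
  a_s_3 = 67/415
  a_s_4 = 121/830

Starting state is s_2, so the absorption probability is a_s_2 = 77/415.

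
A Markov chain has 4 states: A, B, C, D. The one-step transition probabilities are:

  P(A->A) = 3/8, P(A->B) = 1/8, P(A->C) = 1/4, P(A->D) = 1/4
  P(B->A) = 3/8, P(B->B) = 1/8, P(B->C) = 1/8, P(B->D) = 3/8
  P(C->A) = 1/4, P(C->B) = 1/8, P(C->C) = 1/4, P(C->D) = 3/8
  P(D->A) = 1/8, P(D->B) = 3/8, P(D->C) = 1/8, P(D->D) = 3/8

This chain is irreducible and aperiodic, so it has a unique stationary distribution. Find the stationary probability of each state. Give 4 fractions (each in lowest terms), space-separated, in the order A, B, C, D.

The stationary distribution satisfies pi = pi * P, i.e.:
  pi_A = 3/8*pi_A + 3/8*pi_B + 1/4*pi_C + 1/8*pi_D
  pi_B = 1/8*pi_A + 1/8*pi_B + 1/8*pi_C + 3/8*pi_D
  pi_C = 1/4*pi_A + 1/8*pi_B + 1/4*pi_C + 1/8*pi_D
  pi_D = 1/4*pi_A + 3/8*pi_B + 3/8*pi_C + 3/8*pi_D
with normalization: pi_A + pi_B + pi_C + pi_D = 1.

Using the first 3 balance equations plus normalization, the linear system A*pi = b is:
  [-5/8, 3/8, 1/4, 1/8] . pi = 0
  [1/8, -7/8, 1/8, 3/8] . pi = 0
  [1/4, 1/8, -3/4, 1/8] . pi = 0
  [1, 1, 1, 1] . pi = 1

Solving yields:
  pi_A = 59/221
  pi_B = 93/442
  pi_C = 40/221
  pi_D = 151/442

Verification (pi * P):
  59/221*3/8 + 93/442*3/8 + 40/221*1/4 + 151/442*1/8 = 59/221 = pi_A  (ok)
  59/221*1/8 + 93/442*1/8 + 40/221*1/8 + 151/442*3/8 = 93/442 = pi_B  (ok)
  59/221*1/4 + 93/442*1/8 + 40/221*1/4 + 151/442*1/8 = 40/221 = pi_C  (ok)
  59/221*1/4 + 93/442*3/8 + 40/221*3/8 + 151/442*3/8 = 151/442 = pi_D  (ok)

Answer: 59/221 93/442 40/221 151/442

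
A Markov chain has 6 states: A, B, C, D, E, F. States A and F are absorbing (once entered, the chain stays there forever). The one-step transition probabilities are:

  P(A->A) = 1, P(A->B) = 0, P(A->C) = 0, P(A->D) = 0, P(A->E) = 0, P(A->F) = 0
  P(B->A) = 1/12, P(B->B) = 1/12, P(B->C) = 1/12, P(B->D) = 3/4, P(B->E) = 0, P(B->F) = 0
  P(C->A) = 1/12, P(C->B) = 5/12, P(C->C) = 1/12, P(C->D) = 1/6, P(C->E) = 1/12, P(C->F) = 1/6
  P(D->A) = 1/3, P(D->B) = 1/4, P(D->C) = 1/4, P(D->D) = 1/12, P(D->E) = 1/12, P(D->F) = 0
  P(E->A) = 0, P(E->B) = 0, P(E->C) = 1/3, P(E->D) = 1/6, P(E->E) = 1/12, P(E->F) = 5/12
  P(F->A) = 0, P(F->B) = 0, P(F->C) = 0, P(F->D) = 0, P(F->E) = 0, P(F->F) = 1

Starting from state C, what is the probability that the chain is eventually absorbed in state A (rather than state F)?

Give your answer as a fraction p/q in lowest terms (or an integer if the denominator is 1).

Let a_i = P(absorbed in A | start in state i).
Boundary conditions: a_A = 1, a_F = 0.
For each transient state i, a_i = sum_j P(i->j) * a_j:
  a_B = 1/12*a_A + 1/12*a_B + 1/12*a_C + 3/4*a_D + 0*a_E + 0*a_F
  a_C = 1/12*a_A + 5/12*a_B + 1/12*a_C + 1/6*a_D + 1/12*a_E + 1/6*a_F
  a_D = 1/3*a_A + 1/4*a_B + 1/4*a_C + 1/12*a_D + 1/12*a_E + 0*a_F
  a_E = 0*a_A + 0*a_B + 1/3*a_C + 1/6*a_D + 1/12*a_E + 5/12*a_F

Substituting a_A = 1 and a_F = 0, rearrange to (I - Q) a = r where r[i] = P(i -> A):
  [11/12, -1/12, -3/4, 0] . (a_B, a_C, a_D, a_E) = 1/12
  [-5/12, 11/12, -1/6, -1/12] . (a_B, a_C, a_D, a_E) = 1/12
  [-1/4, -1/4, 11/12, -1/12] . (a_B, a_C, a_D, a_E) = 1/3
  [0, -1/3, -1/6, 11/12] . (a_B, a_C, a_D, a_E) = 0

Solving yields:
  a_B = 145/184
  a_C = 5/8
  a_D = 18/23
  a_E = 17/46

Starting state is C, so the absorption probability is a_C = 5/8.

Answer: 5/8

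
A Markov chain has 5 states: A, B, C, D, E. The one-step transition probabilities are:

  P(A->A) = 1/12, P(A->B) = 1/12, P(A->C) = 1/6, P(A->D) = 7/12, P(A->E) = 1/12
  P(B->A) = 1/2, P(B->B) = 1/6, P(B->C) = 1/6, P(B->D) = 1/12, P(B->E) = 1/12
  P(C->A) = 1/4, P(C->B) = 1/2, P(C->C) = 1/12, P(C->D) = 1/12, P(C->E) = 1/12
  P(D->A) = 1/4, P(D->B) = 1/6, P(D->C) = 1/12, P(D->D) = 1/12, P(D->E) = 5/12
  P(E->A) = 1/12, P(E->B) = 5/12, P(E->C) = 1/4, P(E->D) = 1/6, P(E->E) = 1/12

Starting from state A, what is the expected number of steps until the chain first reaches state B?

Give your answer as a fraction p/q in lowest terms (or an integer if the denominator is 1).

Let h_i = expected steps to first reach B from state i.
Boundary: h_B = 0.
First-step equations for the other states:
  h_A = 1 + 1/12*h_A + 1/12*h_B + 1/6*h_C + 7/12*h_D + 1/12*h_E
  h_C = 1 + 1/4*h_A + 1/2*h_B + 1/12*h_C + 1/12*h_D + 1/12*h_E
  h_D = 1 + 1/4*h_A + 1/6*h_B + 1/12*h_C + 1/12*h_D + 5/12*h_E
  h_E = 1 + 1/12*h_A + 5/12*h_B + 1/4*h_C + 1/6*h_D + 1/12*h_E

Substituting h_B = 0 and rearranging gives the linear system (I - Q) h = 1:
  [11/12, -1/6, -7/12, -1/12] . (h_A, h_C, h_D, h_E) = 1
  [-1/4, 11/12, -1/12, -1/12] . (h_A, h_C, h_D, h_E) = 1
  [-1/4, -1/12, 11/12, -5/12] . (h_A, h_C, h_D, h_E) = 1
  [-1/12, -1/4, -1/6, 11/12] . (h_A, h_C, h_D, h_E) = 1

Solving yields:
  h_A = 3020/689
  h_C = 2008/689
  h_D = 2696/689
  h_E = 2064/689

Starting state is A, so the expected hitting time is h_A = 3020/689.

Answer: 3020/689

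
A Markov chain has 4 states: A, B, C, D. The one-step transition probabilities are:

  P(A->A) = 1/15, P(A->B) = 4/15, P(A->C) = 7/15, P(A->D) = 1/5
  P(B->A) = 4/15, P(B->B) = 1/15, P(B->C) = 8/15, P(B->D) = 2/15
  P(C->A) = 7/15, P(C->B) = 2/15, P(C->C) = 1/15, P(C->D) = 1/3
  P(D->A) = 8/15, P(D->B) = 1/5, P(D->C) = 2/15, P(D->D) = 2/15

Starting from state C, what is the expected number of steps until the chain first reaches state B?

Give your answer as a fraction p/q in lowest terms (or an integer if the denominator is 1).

Answer: 1900/371

Derivation:
Let h_i = expected steps to first reach B from state i.
Boundary: h_B = 0.
First-step equations for the other states:
  h_A = 1 + 1/15*h_A + 4/15*h_B + 7/15*h_C + 1/5*h_D
  h_C = 1 + 7/15*h_A + 2/15*h_B + 1/15*h_C + 1/3*h_D
  h_D = 1 + 8/15*h_A + 1/5*h_B + 2/15*h_C + 2/15*h_D

Substituting h_B = 0 and rearranging gives the linear system (I - Q) h = 1:
  [14/15, -7/15, -1/5] . (h_A, h_C, h_D) = 1
  [-7/15, 14/15, -1/3] . (h_A, h_C, h_D) = 1
  [-8/15, -2/15, 13/15] . (h_A, h_C, h_D) = 1

Solving yields:
  h_A = 1730/371
  h_C = 1900/371
  h_D = 255/53

Starting state is C, so the expected hitting time is h_C = 1900/371.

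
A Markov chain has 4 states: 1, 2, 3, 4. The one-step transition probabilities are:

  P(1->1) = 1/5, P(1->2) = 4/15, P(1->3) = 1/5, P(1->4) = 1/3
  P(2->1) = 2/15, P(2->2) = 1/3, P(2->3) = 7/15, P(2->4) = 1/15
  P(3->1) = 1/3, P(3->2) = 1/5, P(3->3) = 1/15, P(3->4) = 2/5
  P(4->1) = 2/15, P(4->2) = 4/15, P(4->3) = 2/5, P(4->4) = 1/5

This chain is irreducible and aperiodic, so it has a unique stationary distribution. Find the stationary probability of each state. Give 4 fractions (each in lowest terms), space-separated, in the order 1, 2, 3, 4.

Answer: 59/290 77/290 41/145 36/145

Derivation:
The stationary distribution satisfies pi = pi * P, i.e.:
  pi_1 = 1/5*pi_1 + 2/15*pi_2 + 1/3*pi_3 + 2/15*pi_4
  pi_2 = 4/15*pi_1 + 1/3*pi_2 + 1/5*pi_3 + 4/15*pi_4
  pi_3 = 1/5*pi_1 + 7/15*pi_2 + 1/15*pi_3 + 2/5*pi_4
  pi_4 = 1/3*pi_1 + 1/15*pi_2 + 2/5*pi_3 + 1/5*pi_4
with normalization: pi_1 + pi_2 + pi_3 + pi_4 = 1.

Using the first 3 balance equations plus normalization, the linear system A*pi = b is:
  [-4/5, 2/15, 1/3, 2/15] . pi = 0
  [4/15, -2/3, 1/5, 4/15] . pi = 0
  [1/5, 7/15, -14/15, 2/5] . pi = 0
  [1, 1, 1, 1] . pi = 1

Solving yields:
  pi_1 = 59/290
  pi_2 = 77/290
  pi_3 = 41/145
  pi_4 = 36/145

Verification (pi * P):
  59/290*1/5 + 77/290*2/15 + 41/145*1/3 + 36/145*2/15 = 59/290 = pi_1  (ok)
  59/290*4/15 + 77/290*1/3 + 41/145*1/5 + 36/145*4/15 = 77/290 = pi_2  (ok)
  59/290*1/5 + 77/290*7/15 + 41/145*1/15 + 36/145*2/5 = 41/145 = pi_3  (ok)
  59/290*1/3 + 77/290*1/15 + 41/145*2/5 + 36/145*1/5 = 36/145 = pi_4  (ok)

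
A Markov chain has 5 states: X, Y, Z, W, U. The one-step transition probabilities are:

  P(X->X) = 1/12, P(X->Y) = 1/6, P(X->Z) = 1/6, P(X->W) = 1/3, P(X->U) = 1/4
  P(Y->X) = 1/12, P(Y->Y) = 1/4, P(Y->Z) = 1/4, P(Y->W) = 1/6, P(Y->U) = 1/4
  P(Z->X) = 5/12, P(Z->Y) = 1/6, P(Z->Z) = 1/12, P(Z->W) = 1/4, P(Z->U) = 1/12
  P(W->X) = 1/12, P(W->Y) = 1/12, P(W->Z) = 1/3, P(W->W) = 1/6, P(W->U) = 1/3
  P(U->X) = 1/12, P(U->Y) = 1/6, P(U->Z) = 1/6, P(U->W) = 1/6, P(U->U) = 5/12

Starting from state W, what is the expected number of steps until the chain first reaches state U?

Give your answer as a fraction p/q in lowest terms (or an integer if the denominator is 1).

Let h_i = expected steps to first reach U from state i.
Boundary: h_U = 0.
First-step equations for the other states:
  h_X = 1 + 1/12*h_X + 1/6*h_Y + 1/6*h_Z + 1/3*h_W + 1/4*h_U
  h_Y = 1 + 1/12*h_X + 1/4*h_Y + 1/4*h_Z + 1/6*h_W + 1/4*h_U
  h_Z = 1 + 5/12*h_X + 1/6*h_Y + 1/12*h_Z + 1/4*h_W + 1/12*h_U
  h_W = 1 + 1/12*h_X + 1/12*h_Y + 1/3*h_Z + 1/6*h_W + 1/3*h_U

Substituting h_U = 0 and rearranging gives the linear system (I - Q) h = 1:
  [11/12, -1/6, -1/6, -1/3] . (h_X, h_Y, h_Z, h_W) = 1
  [-1/12, 3/4, -1/4, -1/6] . (h_X, h_Y, h_Z, h_W) = 1
  [-5/12, -1/6, 11/12, -1/4] . (h_X, h_Y, h_Z, h_W) = 1
  [-1/12, -1/12, -1/3, 5/6] . (h_X, h_Y, h_Z, h_W) = 1

Solving yields:
  h_X = 23964/5671
  h_Y = 24528/5671
  h_Z = 27744/5671
  h_W = 22752/5671

Starting state is W, so the expected hitting time is h_W = 22752/5671.

Answer: 22752/5671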